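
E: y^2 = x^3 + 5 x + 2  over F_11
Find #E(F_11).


For each x in F_11, count y with y^2 = x^3 + 5 x + 2 mod 11:
  x = 2: RHS = 9, y in [3, 8]  -> 2 point(s)
  x = 3: RHS = 0, y in [0]  -> 1 point(s)
  x = 4: RHS = 9, y in [3, 8]  -> 2 point(s)
  x = 5: RHS = 9, y in [3, 8]  -> 2 point(s)
  x = 8: RHS = 4, y in [2, 9]  -> 2 point(s)
Affine points: 9. Add the point at infinity: total = 10.

#E(F_11) = 10


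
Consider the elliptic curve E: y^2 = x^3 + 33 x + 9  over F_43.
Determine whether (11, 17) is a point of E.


Check whether y^2 = x^3 + 33 x + 9 (mod 43) for (x, y) = (11, 17).
LHS: y^2 = 17^2 mod 43 = 31
RHS: x^3 + 33 x + 9 = 11^3 + 33*11 + 9 mod 43 = 26
LHS != RHS

No, not on the curve


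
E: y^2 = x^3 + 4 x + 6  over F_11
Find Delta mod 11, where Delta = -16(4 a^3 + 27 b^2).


4 a^3 + 27 b^2 = 4*4^3 + 27*6^2 = 256 + 972 = 1228
Delta = -16 * (1228) = -19648
Delta mod 11 = 9

Delta = 9 (mod 11)


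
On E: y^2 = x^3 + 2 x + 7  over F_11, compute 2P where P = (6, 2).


Doubling: s = (3 x1^2 + a) / (2 y1)
s = (3*6^2 + 2) / (2*2) mod 11 = 0
x3 = s^2 - 2 x1 mod 11 = 0^2 - 2*6 = 10
y3 = s (x1 - x3) - y1 mod 11 = 0 * (6 - 10) - 2 = 9

2P = (10, 9)


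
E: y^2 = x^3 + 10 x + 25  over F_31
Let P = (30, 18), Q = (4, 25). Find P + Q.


P != Q, so use the chord formula.
s = (y2 - y1) / (x2 - x1) = (7) / (5) mod 31 = 20
x3 = s^2 - x1 - x2 mod 31 = 20^2 - 30 - 4 = 25
y3 = s (x1 - x3) - y1 mod 31 = 20 * (30 - 25) - 18 = 20

P + Q = (25, 20)


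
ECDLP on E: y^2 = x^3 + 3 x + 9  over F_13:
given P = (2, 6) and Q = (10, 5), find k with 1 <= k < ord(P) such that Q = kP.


Enumerate multiples of P until we hit Q = (10, 5):
  1P = (2, 6)
  2P = (0, 3)
  3P = (10, 8)
  4P = (10, 5)
Match found at i = 4.

k = 4


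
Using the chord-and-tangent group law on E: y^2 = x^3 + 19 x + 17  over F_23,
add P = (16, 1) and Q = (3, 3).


P != Q, so use the chord formula.
s = (y2 - y1) / (x2 - x1) = (2) / (10) mod 23 = 14
x3 = s^2 - x1 - x2 mod 23 = 14^2 - 16 - 3 = 16
y3 = s (x1 - x3) - y1 mod 23 = 14 * (16 - 16) - 1 = 22

P + Q = (16, 22)


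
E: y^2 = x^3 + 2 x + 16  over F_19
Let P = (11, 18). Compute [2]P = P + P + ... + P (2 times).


k = 2 = 10_2 (binary, LSB first: 01)
Double-and-add from P = (11, 18):
  bit 0 = 0: acc unchanged = O
  bit 1 = 1: acc = O + (1, 0) = (1, 0)

2P = (1, 0)


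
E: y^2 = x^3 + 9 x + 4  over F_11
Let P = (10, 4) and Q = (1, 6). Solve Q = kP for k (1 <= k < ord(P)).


Enumerate multiples of P until we hit Q = (1, 6):
  1P = (10, 4)
  2P = (7, 6)
  3P = (3, 6)
  4P = (1, 6)
Match found at i = 4.

k = 4


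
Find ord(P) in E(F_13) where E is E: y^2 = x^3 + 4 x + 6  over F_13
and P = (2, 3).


Compute successive multiples of P until we hit O:
  1P = (2, 3)
  2P = (6, 8)
  3P = (9, 11)
  4P = (11, 9)
  5P = (12, 12)
  6P = (8, 2)
  7P = (7, 0)
  8P = (8, 11)
  ... (continuing to 14P)
  14P = O

ord(P) = 14


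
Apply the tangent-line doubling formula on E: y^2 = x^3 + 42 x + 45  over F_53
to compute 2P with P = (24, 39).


Doubling: s = (3 x1^2 + a) / (2 y1)
s = (3*24^2 + 42) / (2*39) mod 53 = 39
x3 = s^2 - 2 x1 mod 53 = 39^2 - 2*24 = 42
y3 = s (x1 - x3) - y1 mod 53 = 39 * (24 - 42) - 39 = 1

2P = (42, 1)


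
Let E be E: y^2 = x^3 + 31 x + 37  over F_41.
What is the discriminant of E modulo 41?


4 a^3 + 27 b^2 = 4*31^3 + 27*37^2 = 119164 + 36963 = 156127
Delta = -16 * (156127) = -2498032
Delta mod 41 = 16

Delta = 16 (mod 41)


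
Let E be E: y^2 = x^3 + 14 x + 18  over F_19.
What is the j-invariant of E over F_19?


Delta = -16(4 a^3 + 27 b^2) mod 19 = 6
-1728 * (4 a)^3 = -1728 * (4*14)^3 mod 19 = 18
j = 18 * 6^(-1) mod 19 = 3

j = 3 (mod 19)


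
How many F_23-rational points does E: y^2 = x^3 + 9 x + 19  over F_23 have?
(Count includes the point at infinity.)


For each x in F_23, count y with y^2 = x^3 + 9 x + 19 mod 23:
  x = 1: RHS = 6, y in [11, 12]  -> 2 point(s)
  x = 3: RHS = 4, y in [2, 21]  -> 2 point(s)
  x = 4: RHS = 4, y in [2, 21]  -> 2 point(s)
  x = 6: RHS = 13, y in [6, 17]  -> 2 point(s)
  x = 9: RHS = 1, y in [1, 22]  -> 2 point(s)
  x = 11: RHS = 0, y in [0]  -> 1 point(s)
  x = 16: RHS = 4, y in [2, 21]  -> 2 point(s)
  x = 17: RHS = 2, y in [5, 18]  -> 2 point(s)
  x = 21: RHS = 16, y in [4, 19]  -> 2 point(s)
  x = 22: RHS = 9, y in [3, 20]  -> 2 point(s)
Affine points: 19. Add the point at infinity: total = 20.

#E(F_23) = 20


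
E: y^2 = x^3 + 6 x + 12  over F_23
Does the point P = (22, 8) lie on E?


Check whether y^2 = x^3 + 6 x + 12 (mod 23) for (x, y) = (22, 8).
LHS: y^2 = 8^2 mod 23 = 18
RHS: x^3 + 6 x + 12 = 22^3 + 6*22 + 12 mod 23 = 5
LHS != RHS

No, not on the curve


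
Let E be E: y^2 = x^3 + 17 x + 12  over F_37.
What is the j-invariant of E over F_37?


Delta = -16(4 a^3 + 27 b^2) mod 37 = 20
-1728 * (4 a)^3 = -1728 * (4*17)^3 mod 37 = 29
j = 29 * 20^(-1) mod 37 = 7

j = 7 (mod 37)


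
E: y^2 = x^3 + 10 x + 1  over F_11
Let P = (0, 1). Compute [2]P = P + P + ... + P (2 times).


k = 2 = 10_2 (binary, LSB first: 01)
Double-and-add from P = (0, 1):
  bit 0 = 0: acc unchanged = O
  bit 1 = 1: acc = O + (3, 6) = (3, 6)

2P = (3, 6)


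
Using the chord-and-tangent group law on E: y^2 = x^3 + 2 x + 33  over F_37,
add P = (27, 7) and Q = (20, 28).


P != Q, so use the chord formula.
s = (y2 - y1) / (x2 - x1) = (21) / (30) mod 37 = 34
x3 = s^2 - x1 - x2 mod 37 = 34^2 - 27 - 20 = 36
y3 = s (x1 - x3) - y1 mod 37 = 34 * (27 - 36) - 7 = 20

P + Q = (36, 20)


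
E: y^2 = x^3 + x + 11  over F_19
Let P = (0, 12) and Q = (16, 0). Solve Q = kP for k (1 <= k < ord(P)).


Enumerate multiples of P until we hit Q = (16, 0):
  1P = (0, 12)
  2P = (16, 0)
Match found at i = 2.

k = 2


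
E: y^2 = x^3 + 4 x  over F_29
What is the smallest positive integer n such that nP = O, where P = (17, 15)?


Compute successive multiples of P until we hit O:
  1P = (17, 15)
  2P = (25, 6)
  3P = (15, 19)
  4P = (1, 11)
  5P = (2, 25)
  6P = (4, 15)
  7P = (8, 14)
  8P = (28, 16)
  ... (continuing to 20P)
  20P = O

ord(P) = 20


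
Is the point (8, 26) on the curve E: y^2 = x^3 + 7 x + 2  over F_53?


Check whether y^2 = x^3 + 7 x + 2 (mod 53) for (x, y) = (8, 26).
LHS: y^2 = 26^2 mod 53 = 40
RHS: x^3 + 7 x + 2 = 8^3 + 7*8 + 2 mod 53 = 40
LHS = RHS

Yes, on the curve


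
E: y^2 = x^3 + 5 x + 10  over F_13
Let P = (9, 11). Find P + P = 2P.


Doubling: s = (3 x1^2 + a) / (2 y1)
s = (3*9^2 + 5) / (2*11) mod 13 = 3
x3 = s^2 - 2 x1 mod 13 = 3^2 - 2*9 = 4
y3 = s (x1 - x3) - y1 mod 13 = 3 * (9 - 4) - 11 = 4

2P = (4, 4)


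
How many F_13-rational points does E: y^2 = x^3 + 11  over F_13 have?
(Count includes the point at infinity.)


For each x in F_13, count y with y^2 = x^3 + 0 x + 11 mod 13:
  x = 1: RHS = 12, y in [5, 8]  -> 2 point(s)
  x = 3: RHS = 12, y in [5, 8]  -> 2 point(s)
  x = 4: RHS = 10, y in [6, 7]  -> 2 point(s)
  x = 7: RHS = 3, y in [4, 9]  -> 2 point(s)
  x = 8: RHS = 3, y in [4, 9]  -> 2 point(s)
  x = 9: RHS = 12, y in [5, 8]  -> 2 point(s)
  x = 10: RHS = 10, y in [6, 7]  -> 2 point(s)
  x = 11: RHS = 3, y in [4, 9]  -> 2 point(s)
  x = 12: RHS = 10, y in [6, 7]  -> 2 point(s)
Affine points: 18. Add the point at infinity: total = 19.

#E(F_13) = 19


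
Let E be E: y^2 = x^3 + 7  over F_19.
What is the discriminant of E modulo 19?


4 a^3 + 27 b^2 = 4*0^3 + 27*7^2 = 0 + 1323 = 1323
Delta = -16 * (1323) = -21168
Delta mod 19 = 17

Delta = 17 (mod 19)


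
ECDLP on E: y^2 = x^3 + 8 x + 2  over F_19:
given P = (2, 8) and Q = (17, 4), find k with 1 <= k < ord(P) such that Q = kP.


Enumerate multiples of P until we hit Q = (17, 4):
  1P = (2, 8)
  2P = (13, 2)
  3P = (1, 7)
  4P = (17, 15)
  5P = (9, 9)
  6P = (15, 1)
  7P = (6, 0)
  8P = (15, 18)
  9P = (9, 10)
  10P = (17, 4)
Match found at i = 10.

k = 10


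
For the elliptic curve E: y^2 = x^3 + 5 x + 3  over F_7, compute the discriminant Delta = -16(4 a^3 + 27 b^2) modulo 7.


4 a^3 + 27 b^2 = 4*5^3 + 27*3^2 = 500 + 243 = 743
Delta = -16 * (743) = -11888
Delta mod 7 = 5

Delta = 5 (mod 7)


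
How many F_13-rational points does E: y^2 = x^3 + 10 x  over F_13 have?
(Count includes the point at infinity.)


For each x in F_13, count y with y^2 = x^3 + 10 x + 0 mod 13:
  x = 0: RHS = 0, y in [0]  -> 1 point(s)
  x = 4: RHS = 0, y in [0]  -> 1 point(s)
  x = 6: RHS = 3, y in [4, 9]  -> 2 point(s)
  x = 7: RHS = 10, y in [6, 7]  -> 2 point(s)
  x = 9: RHS = 0, y in [0]  -> 1 point(s)
Affine points: 7. Add the point at infinity: total = 8.

#E(F_13) = 8


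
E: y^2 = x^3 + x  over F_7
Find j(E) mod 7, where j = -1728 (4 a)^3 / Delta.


Delta = -16(4 a^3 + 27 b^2) mod 7 = 6
-1728 * (4 a)^3 = -1728 * (4*1)^3 mod 7 = 1
j = 1 * 6^(-1) mod 7 = 6

j = 6 (mod 7)


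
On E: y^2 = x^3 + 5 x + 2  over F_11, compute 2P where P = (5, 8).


Doubling: s = (3 x1^2 + a) / (2 y1)
s = (3*5^2 + 5) / (2*8) mod 11 = 5
x3 = s^2 - 2 x1 mod 11 = 5^2 - 2*5 = 4
y3 = s (x1 - x3) - y1 mod 11 = 5 * (5 - 4) - 8 = 8

2P = (4, 8)


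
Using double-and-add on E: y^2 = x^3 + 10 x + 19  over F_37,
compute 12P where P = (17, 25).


k = 12 = 1100_2 (binary, LSB first: 0011)
Double-and-add from P = (17, 25):
  bit 0 = 0: acc unchanged = O
  bit 1 = 0: acc unchanged = O
  bit 2 = 1: acc = O + (19, 1) = (19, 1)
  bit 3 = 1: acc = (19, 1) + (25, 13) = (34, 6)

12P = (34, 6)


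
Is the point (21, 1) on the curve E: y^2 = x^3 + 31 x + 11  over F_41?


Check whether y^2 = x^3 + 31 x + 11 (mod 41) for (x, y) = (21, 1).
LHS: y^2 = 1^2 mod 41 = 1
RHS: x^3 + 31 x + 11 = 21^3 + 31*21 + 11 mod 41 = 1
LHS = RHS

Yes, on the curve


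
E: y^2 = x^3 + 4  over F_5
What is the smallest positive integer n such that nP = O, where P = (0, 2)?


Compute successive multiples of P until we hit O:
  1P = (0, 2)
  2P = (0, 3)
  3P = O

ord(P) = 3


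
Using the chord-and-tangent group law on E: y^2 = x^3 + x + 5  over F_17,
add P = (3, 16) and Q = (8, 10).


P != Q, so use the chord formula.
s = (y2 - y1) / (x2 - x1) = (11) / (5) mod 17 = 9
x3 = s^2 - x1 - x2 mod 17 = 9^2 - 3 - 8 = 2
y3 = s (x1 - x3) - y1 mod 17 = 9 * (3 - 2) - 16 = 10

P + Q = (2, 10)


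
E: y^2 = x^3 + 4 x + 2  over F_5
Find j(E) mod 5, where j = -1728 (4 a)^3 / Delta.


Delta = -16(4 a^3 + 27 b^2) mod 5 = 1
-1728 * (4 a)^3 = -1728 * (4*4)^3 mod 5 = 2
j = 2 * 1^(-1) mod 5 = 2

j = 2 (mod 5)


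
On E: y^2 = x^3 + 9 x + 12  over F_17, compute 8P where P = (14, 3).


k = 8 = 1000_2 (binary, LSB first: 0001)
Double-and-add from P = (14, 3):
  bit 0 = 0: acc unchanged = O
  bit 1 = 0: acc unchanged = O
  bit 2 = 0: acc unchanged = O
  bit 3 = 1: acc = O + (3, 7) = (3, 7)

8P = (3, 7)


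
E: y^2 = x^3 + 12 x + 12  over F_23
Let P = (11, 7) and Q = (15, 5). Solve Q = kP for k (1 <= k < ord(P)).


Enumerate multiples of P until we hit Q = (15, 5):
  1P = (11, 7)
  2P = (7, 18)
  3P = (14, 7)
  4P = (21, 16)
  5P = (4, 20)
  6P = (3, 11)
  7P = (15, 18)
  8P = (6, 1)
  9P = (1, 5)
  10P = (0, 9)
  11P = (5, 17)
  12P = (20, 8)
  13P = (17, 0)
  14P = (20, 15)
  15P = (5, 6)
  16P = (0, 14)
  17P = (1, 18)
  18P = (6, 22)
  19P = (15, 5)
Match found at i = 19.

k = 19


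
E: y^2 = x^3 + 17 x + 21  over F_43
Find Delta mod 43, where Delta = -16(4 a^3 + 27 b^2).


4 a^3 + 27 b^2 = 4*17^3 + 27*21^2 = 19652 + 11907 = 31559
Delta = -16 * (31559) = -504944
Delta mod 43 = 5

Delta = 5 (mod 43)


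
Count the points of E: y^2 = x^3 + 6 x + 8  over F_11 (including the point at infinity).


For each x in F_11, count y with y^2 = x^3 + 6 x + 8 mod 11:
  x = 1: RHS = 4, y in [2, 9]  -> 2 point(s)
  x = 3: RHS = 9, y in [3, 8]  -> 2 point(s)
  x = 5: RHS = 9, y in [3, 8]  -> 2 point(s)
  x = 10: RHS = 1, y in [1, 10]  -> 2 point(s)
Affine points: 8. Add the point at infinity: total = 9.

#E(F_11) = 9


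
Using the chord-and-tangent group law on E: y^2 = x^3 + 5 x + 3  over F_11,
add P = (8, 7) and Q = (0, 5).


P != Q, so use the chord formula.
s = (y2 - y1) / (x2 - x1) = (9) / (3) mod 11 = 3
x3 = s^2 - x1 - x2 mod 11 = 3^2 - 8 - 0 = 1
y3 = s (x1 - x3) - y1 mod 11 = 3 * (8 - 1) - 7 = 3

P + Q = (1, 3)


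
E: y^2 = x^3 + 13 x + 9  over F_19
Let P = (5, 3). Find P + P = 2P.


Doubling: s = (3 x1^2 + a) / (2 y1)
s = (3*5^2 + 13) / (2*3) mod 19 = 2
x3 = s^2 - 2 x1 mod 19 = 2^2 - 2*5 = 13
y3 = s (x1 - x3) - y1 mod 19 = 2 * (5 - 13) - 3 = 0

2P = (13, 0)


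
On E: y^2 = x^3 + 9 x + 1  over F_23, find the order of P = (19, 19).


Compute successive multiples of P until we hit O:
  1P = (19, 19)
  2P = (16, 20)
  3P = (6, 15)
  4P = (0, 1)
  5P = (7, 19)
  6P = (20, 4)
  7P = (2, 2)
  8P = (3, 20)
  ... (continuing to 21P)
  21P = O

ord(P) = 21


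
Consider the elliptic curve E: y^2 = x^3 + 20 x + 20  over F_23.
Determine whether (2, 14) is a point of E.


Check whether y^2 = x^3 + 20 x + 20 (mod 23) for (x, y) = (2, 14).
LHS: y^2 = 14^2 mod 23 = 12
RHS: x^3 + 20 x + 20 = 2^3 + 20*2 + 20 mod 23 = 22
LHS != RHS

No, not on the curve


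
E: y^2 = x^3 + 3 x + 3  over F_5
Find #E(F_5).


For each x in F_5, count y with y^2 = x^3 + 3 x + 3 mod 5:
  x = 3: RHS = 4, y in [2, 3]  -> 2 point(s)
  x = 4: RHS = 4, y in [2, 3]  -> 2 point(s)
Affine points: 4. Add the point at infinity: total = 5.

#E(F_5) = 5


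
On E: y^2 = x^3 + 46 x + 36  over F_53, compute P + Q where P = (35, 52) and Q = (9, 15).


P != Q, so use the chord formula.
s = (y2 - y1) / (x2 - x1) = (16) / (27) mod 53 = 32
x3 = s^2 - x1 - x2 mod 53 = 32^2 - 35 - 9 = 26
y3 = s (x1 - x3) - y1 mod 53 = 32 * (35 - 26) - 52 = 24

P + Q = (26, 24)


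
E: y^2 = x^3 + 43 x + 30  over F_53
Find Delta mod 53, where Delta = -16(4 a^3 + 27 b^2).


4 a^3 + 27 b^2 = 4*43^3 + 27*30^2 = 318028 + 24300 = 342328
Delta = -16 * (342328) = -5477248
Delta mod 53 = 37

Delta = 37 (mod 53)


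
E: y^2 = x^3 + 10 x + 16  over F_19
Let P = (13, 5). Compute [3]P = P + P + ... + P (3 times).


k = 3 = 11_2 (binary, LSB first: 11)
Double-and-add from P = (13, 5):
  bit 0 = 1: acc = O + (13, 5) = (13, 5)
  bit 1 = 1: acc = (13, 5) + (0, 4) = (15, 8)

3P = (15, 8)


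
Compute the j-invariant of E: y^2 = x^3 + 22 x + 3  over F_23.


Delta = -16(4 a^3 + 27 b^2) mod 23 = 17
-1728 * (4 a)^3 = -1728 * (4*22)^3 mod 23 = 8
j = 8 * 17^(-1) mod 23 = 14

j = 14 (mod 23)


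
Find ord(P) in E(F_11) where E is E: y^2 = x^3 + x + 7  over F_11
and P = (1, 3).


Compute successive multiples of P until we hit O:
  1P = (1, 3)
  2P = (7, 4)
  3P = (7, 7)
  4P = (1, 8)
  5P = O

ord(P) = 5


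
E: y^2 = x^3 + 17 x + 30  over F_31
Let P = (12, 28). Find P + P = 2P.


Doubling: s = (3 x1^2 + a) / (2 y1)
s = (3*12^2 + 17) / (2*28) mod 31 = 13
x3 = s^2 - 2 x1 mod 31 = 13^2 - 2*12 = 21
y3 = s (x1 - x3) - y1 mod 31 = 13 * (12 - 21) - 28 = 10

2P = (21, 10)


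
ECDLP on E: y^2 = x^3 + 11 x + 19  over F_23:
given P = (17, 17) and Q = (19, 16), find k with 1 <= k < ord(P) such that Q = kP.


Enumerate multiples of P until we hit Q = (19, 16):
  1P = (17, 17)
  2P = (7, 18)
  3P = (2, 16)
  4P = (13, 17)
  5P = (16, 6)
  6P = (19, 7)
  7P = (12, 4)
  8P = (21, 14)
  9P = (10, 18)
  10P = (4, 14)
  11P = (6, 5)
  12P = (1, 13)
  13P = (18, 0)
  14P = (1, 10)
  15P = (6, 18)
  16P = (4, 9)
  17P = (10, 5)
  18P = (21, 9)
  19P = (12, 19)
  20P = (19, 16)
Match found at i = 20.

k = 20


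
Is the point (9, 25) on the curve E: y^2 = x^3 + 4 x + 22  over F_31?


Check whether y^2 = x^3 + 4 x + 22 (mod 31) for (x, y) = (9, 25).
LHS: y^2 = 25^2 mod 31 = 5
RHS: x^3 + 4 x + 22 = 9^3 + 4*9 + 22 mod 31 = 12
LHS != RHS

No, not on the curve


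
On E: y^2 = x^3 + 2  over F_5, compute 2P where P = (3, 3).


Doubling: s = (3 x1^2 + a) / (2 y1)
s = (3*3^2 + 0) / (2*3) mod 5 = 2
x3 = s^2 - 2 x1 mod 5 = 2^2 - 2*3 = 3
y3 = s (x1 - x3) - y1 mod 5 = 2 * (3 - 3) - 3 = 2

2P = (3, 2)


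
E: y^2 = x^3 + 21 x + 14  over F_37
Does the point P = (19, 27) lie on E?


Check whether y^2 = x^3 + 21 x + 14 (mod 37) for (x, y) = (19, 27).
LHS: y^2 = 27^2 mod 37 = 26
RHS: x^3 + 21 x + 14 = 19^3 + 21*19 + 14 mod 37 = 20
LHS != RHS

No, not on the curve


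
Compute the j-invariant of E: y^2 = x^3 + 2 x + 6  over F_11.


Delta = -16(4 a^3 + 27 b^2) mod 11 = 7
-1728 * (4 a)^3 = -1728 * (4*2)^3 mod 11 = 5
j = 5 * 7^(-1) mod 11 = 7

j = 7 (mod 11)


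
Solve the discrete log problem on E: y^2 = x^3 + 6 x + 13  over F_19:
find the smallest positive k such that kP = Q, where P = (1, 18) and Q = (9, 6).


Enumerate multiples of P until we hit Q = (9, 6):
  1P = (1, 18)
  2P = (4, 5)
  3P = (18, 5)
  4P = (9, 6)
Match found at i = 4.

k = 4


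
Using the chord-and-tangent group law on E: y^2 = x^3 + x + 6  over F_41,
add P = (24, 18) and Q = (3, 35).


P != Q, so use the chord formula.
s = (y2 - y1) / (x2 - x1) = (17) / (20) mod 41 = 7
x3 = s^2 - x1 - x2 mod 41 = 7^2 - 24 - 3 = 22
y3 = s (x1 - x3) - y1 mod 41 = 7 * (24 - 22) - 18 = 37

P + Q = (22, 37)


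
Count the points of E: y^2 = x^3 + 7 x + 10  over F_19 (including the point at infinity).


For each x in F_19, count y with y^2 = x^3 + 7 x + 10 mod 19:
  x = 3: RHS = 1, y in [1, 18]  -> 2 point(s)
  x = 4: RHS = 7, y in [8, 11]  -> 2 point(s)
  x = 9: RHS = 4, y in [2, 17]  -> 2 point(s)
  x = 10: RHS = 16, y in [4, 15]  -> 2 point(s)
  x = 12: RHS = 17, y in [6, 13]  -> 2 point(s)
  x = 16: RHS = 0, y in [0]  -> 1 point(s)
  x = 17: RHS = 7, y in [8, 11]  -> 2 point(s)
Affine points: 13. Add the point at infinity: total = 14.

#E(F_19) = 14


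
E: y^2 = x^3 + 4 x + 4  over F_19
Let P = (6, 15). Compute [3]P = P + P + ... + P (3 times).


k = 3 = 11_2 (binary, LSB first: 11)
Double-and-add from P = (6, 15):
  bit 0 = 1: acc = O + (6, 15) = (6, 15)
  bit 1 = 1: acc = (6, 15) + (13, 7) = (11, 7)

3P = (11, 7)


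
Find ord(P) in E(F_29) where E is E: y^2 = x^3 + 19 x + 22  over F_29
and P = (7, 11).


Compute successive multiples of P until we hit O:
  1P = (7, 11)
  2P = (24, 11)
  3P = (27, 18)
  4P = (11, 5)
  5P = (6, 2)
  6P = (10, 20)
  7P = (21, 5)
  8P = (0, 15)
  ... (continuing to 33P)
  33P = O

ord(P) = 33


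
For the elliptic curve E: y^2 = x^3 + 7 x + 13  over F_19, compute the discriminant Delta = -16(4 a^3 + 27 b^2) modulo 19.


4 a^3 + 27 b^2 = 4*7^3 + 27*13^2 = 1372 + 4563 = 5935
Delta = -16 * (5935) = -94960
Delta mod 19 = 2

Delta = 2 (mod 19)


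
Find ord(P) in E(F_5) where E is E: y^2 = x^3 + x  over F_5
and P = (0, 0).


Compute successive multiples of P until we hit O:
  1P = (0, 0)
  2P = O

ord(P) = 2


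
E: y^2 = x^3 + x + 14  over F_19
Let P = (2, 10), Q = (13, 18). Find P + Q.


P != Q, so use the chord formula.
s = (y2 - y1) / (x2 - x1) = (8) / (11) mod 19 = 18
x3 = s^2 - x1 - x2 mod 19 = 18^2 - 2 - 13 = 5
y3 = s (x1 - x3) - y1 mod 19 = 18 * (2 - 5) - 10 = 12

P + Q = (5, 12)


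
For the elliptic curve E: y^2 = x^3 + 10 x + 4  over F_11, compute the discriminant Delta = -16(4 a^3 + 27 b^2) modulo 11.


4 a^3 + 27 b^2 = 4*10^3 + 27*4^2 = 4000 + 432 = 4432
Delta = -16 * (4432) = -70912
Delta mod 11 = 5

Delta = 5 (mod 11)


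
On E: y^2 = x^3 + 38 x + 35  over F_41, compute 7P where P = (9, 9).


k = 7 = 111_2 (binary, LSB first: 111)
Double-and-add from P = (9, 9):
  bit 0 = 1: acc = O + (9, 9) = (9, 9)
  bit 1 = 1: acc = (9, 9) + (14, 20) = (13, 15)
  bit 2 = 1: acc = (13, 15) + (11, 29) = (25, 28)

7P = (25, 28)


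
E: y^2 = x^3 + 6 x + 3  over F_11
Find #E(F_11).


For each x in F_11, count y with y^2 = x^3 + 6 x + 3 mod 11:
  x = 0: RHS = 3, y in [5, 6]  -> 2 point(s)
  x = 2: RHS = 1, y in [1, 10]  -> 2 point(s)
  x = 3: RHS = 4, y in [2, 9]  -> 2 point(s)
  x = 4: RHS = 3, y in [5, 6]  -> 2 point(s)
  x = 5: RHS = 4, y in [2, 9]  -> 2 point(s)
  x = 7: RHS = 3, y in [5, 6]  -> 2 point(s)
  x = 9: RHS = 5, y in [4, 7]  -> 2 point(s)
Affine points: 14. Add the point at infinity: total = 15.

#E(F_11) = 15


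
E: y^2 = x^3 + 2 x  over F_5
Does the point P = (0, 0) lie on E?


Check whether y^2 = x^3 + 2 x + 0 (mod 5) for (x, y) = (0, 0).
LHS: y^2 = 0^2 mod 5 = 0
RHS: x^3 + 2 x + 0 = 0^3 + 2*0 + 0 mod 5 = 0
LHS = RHS

Yes, on the curve


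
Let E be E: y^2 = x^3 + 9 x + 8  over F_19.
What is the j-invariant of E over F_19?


Delta = -16(4 a^3 + 27 b^2) mod 19 = 5
-1728 * (4 a)^3 = -1728 * (4*9)^3 mod 19 = 11
j = 11 * 5^(-1) mod 19 = 6

j = 6 (mod 19)


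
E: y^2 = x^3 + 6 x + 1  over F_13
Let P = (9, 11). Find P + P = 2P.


Doubling: s = (3 x1^2 + a) / (2 y1)
s = (3*9^2 + 6) / (2*11) mod 13 = 6
x3 = s^2 - 2 x1 mod 13 = 6^2 - 2*9 = 5
y3 = s (x1 - x3) - y1 mod 13 = 6 * (9 - 5) - 11 = 0

2P = (5, 0)


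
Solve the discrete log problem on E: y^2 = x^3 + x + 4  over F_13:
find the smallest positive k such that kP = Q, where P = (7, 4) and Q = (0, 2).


Enumerate multiples of P until we hit Q = (0, 2):
  1P = (7, 4)
  2P = (0, 2)
Match found at i = 2.

k = 2


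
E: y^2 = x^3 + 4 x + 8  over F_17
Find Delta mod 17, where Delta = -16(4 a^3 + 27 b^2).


4 a^3 + 27 b^2 = 4*4^3 + 27*8^2 = 256 + 1728 = 1984
Delta = -16 * (1984) = -31744
Delta mod 17 = 12

Delta = 12 (mod 17)


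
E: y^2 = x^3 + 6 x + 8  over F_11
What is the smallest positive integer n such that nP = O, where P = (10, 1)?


Compute successive multiples of P until we hit O:
  1P = (10, 1)
  2P = (3, 3)
  3P = (1, 9)
  4P = (5, 8)
  5P = (5, 3)
  6P = (1, 2)
  7P = (3, 8)
  8P = (10, 10)
  ... (continuing to 9P)
  9P = O

ord(P) = 9


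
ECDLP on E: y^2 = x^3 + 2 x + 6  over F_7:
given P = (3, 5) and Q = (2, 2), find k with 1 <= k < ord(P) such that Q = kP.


Enumerate multiples of P until we hit Q = (2, 2):
  1P = (3, 5)
  2P = (5, 6)
  3P = (1, 3)
  4P = (4, 1)
  5P = (2, 5)
  6P = (2, 2)
Match found at i = 6.

k = 6


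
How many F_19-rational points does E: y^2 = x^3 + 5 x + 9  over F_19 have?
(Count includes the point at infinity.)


For each x in F_19, count y with y^2 = x^3 + 5 x + 9 mod 19:
  x = 0: RHS = 9, y in [3, 16]  -> 2 point(s)
  x = 4: RHS = 17, y in [6, 13]  -> 2 point(s)
  x = 5: RHS = 7, y in [8, 11]  -> 2 point(s)
  x = 7: RHS = 7, y in [8, 11]  -> 2 point(s)
  x = 9: RHS = 4, y in [2, 17]  -> 2 point(s)
  x = 12: RHS = 11, y in [7, 12]  -> 2 point(s)
  x = 14: RHS = 11, y in [7, 12]  -> 2 point(s)
  x = 15: RHS = 1, y in [1, 18]  -> 2 point(s)
  x = 16: RHS = 5, y in [9, 10]  -> 2 point(s)
Affine points: 18. Add the point at infinity: total = 19.

#E(F_19) = 19


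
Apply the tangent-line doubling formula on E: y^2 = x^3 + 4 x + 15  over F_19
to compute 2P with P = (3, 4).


Doubling: s = (3 x1^2 + a) / (2 y1)
s = (3*3^2 + 4) / (2*4) mod 19 = 11
x3 = s^2 - 2 x1 mod 19 = 11^2 - 2*3 = 1
y3 = s (x1 - x3) - y1 mod 19 = 11 * (3 - 1) - 4 = 18

2P = (1, 18)


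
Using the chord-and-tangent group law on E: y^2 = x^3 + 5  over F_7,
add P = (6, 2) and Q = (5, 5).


P != Q, so use the chord formula.
s = (y2 - y1) / (x2 - x1) = (3) / (6) mod 7 = 4
x3 = s^2 - x1 - x2 mod 7 = 4^2 - 6 - 5 = 5
y3 = s (x1 - x3) - y1 mod 7 = 4 * (6 - 5) - 2 = 2

P + Q = (5, 2)


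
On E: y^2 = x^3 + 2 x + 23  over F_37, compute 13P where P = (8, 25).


k = 13 = 1101_2 (binary, LSB first: 1011)
Double-and-add from P = (8, 25):
  bit 0 = 1: acc = O + (8, 25) = (8, 25)
  bit 1 = 0: acc unchanged = (8, 25)
  bit 2 = 1: acc = (8, 25) + (12, 6) = (28, 33)
  bit 3 = 1: acc = (28, 33) + (25, 11) = (9, 20)

13P = (9, 20)


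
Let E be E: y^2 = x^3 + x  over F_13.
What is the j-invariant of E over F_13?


Delta = -16(4 a^3 + 27 b^2) mod 13 = 1
-1728 * (4 a)^3 = -1728 * (4*1)^3 mod 13 = 12
j = 12 * 1^(-1) mod 13 = 12

j = 12 (mod 13)


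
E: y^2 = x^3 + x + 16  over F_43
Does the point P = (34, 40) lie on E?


Check whether y^2 = x^3 + 1 x + 16 (mod 43) for (x, y) = (34, 40).
LHS: y^2 = 40^2 mod 43 = 9
RHS: x^3 + 1 x + 16 = 34^3 + 1*34 + 16 mod 43 = 9
LHS = RHS

Yes, on the curve


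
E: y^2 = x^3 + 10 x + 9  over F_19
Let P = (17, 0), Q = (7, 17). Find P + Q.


P != Q, so use the chord formula.
s = (y2 - y1) / (x2 - x1) = (17) / (9) mod 19 = 4
x3 = s^2 - x1 - x2 mod 19 = 4^2 - 17 - 7 = 11
y3 = s (x1 - x3) - y1 mod 19 = 4 * (17 - 11) - 0 = 5

P + Q = (11, 5)


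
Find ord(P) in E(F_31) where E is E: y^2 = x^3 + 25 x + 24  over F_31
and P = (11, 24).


Compute successive multiples of P until we hit O:
  1P = (11, 24)
  2P = (16, 26)
  3P = (24, 8)
  4P = (1, 9)
  5P = (29, 11)
  6P = (23, 26)
  7P = (22, 0)
  8P = (23, 5)
  ... (continuing to 14P)
  14P = O

ord(P) = 14


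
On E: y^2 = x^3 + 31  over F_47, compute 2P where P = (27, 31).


Doubling: s = (3 x1^2 + a) / (2 y1)
s = (3*27^2 + 0) / (2*31) mod 47 = 33
x3 = s^2 - 2 x1 mod 47 = 33^2 - 2*27 = 1
y3 = s (x1 - x3) - y1 mod 47 = 33 * (27 - 1) - 31 = 28

2P = (1, 28)


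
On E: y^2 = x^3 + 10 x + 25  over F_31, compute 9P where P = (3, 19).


k = 9 = 1001_2 (binary, LSB first: 1001)
Double-and-add from P = (3, 19):
  bit 0 = 1: acc = O + (3, 19) = (3, 19)
  bit 1 = 0: acc unchanged = (3, 19)
  bit 2 = 0: acc unchanged = (3, 19)
  bit 3 = 1: acc = (3, 19) + (7, 2) = (10, 3)

9P = (10, 3)


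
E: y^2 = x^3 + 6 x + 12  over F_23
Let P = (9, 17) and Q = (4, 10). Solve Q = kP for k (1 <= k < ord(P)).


Enumerate multiples of P until we hit Q = (4, 10):
  1P = (9, 17)
  2P = (0, 9)
  3P = (4, 13)
  4P = (18, 8)
  5P = (20, 17)
  6P = (17, 6)
  7P = (5, 12)
  8P = (12, 8)
  9P = (11, 12)
  10P = (15, 21)
  11P = (2, 3)
  12P = (16, 15)
  13P = (7, 12)
  14P = (19, 4)
  15P = (19, 19)
  16P = (7, 11)
  17P = (16, 8)
  18P = (2, 20)
  19P = (15, 2)
  20P = (11, 11)
  21P = (12, 15)
  22P = (5, 11)
  23P = (17, 17)
  24P = (20, 6)
  25P = (18, 15)
  26P = (4, 10)
Match found at i = 26.

k = 26


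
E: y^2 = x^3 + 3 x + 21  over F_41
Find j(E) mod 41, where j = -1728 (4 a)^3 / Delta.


Delta = -16(4 a^3 + 27 b^2) mod 41 = 9
-1728 * (4 a)^3 = -1728 * (4*3)^3 mod 41 = 5
j = 5 * 9^(-1) mod 41 = 37

j = 37 (mod 41)


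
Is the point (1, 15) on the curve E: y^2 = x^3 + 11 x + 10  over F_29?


Check whether y^2 = x^3 + 11 x + 10 (mod 29) for (x, y) = (1, 15).
LHS: y^2 = 15^2 mod 29 = 22
RHS: x^3 + 11 x + 10 = 1^3 + 11*1 + 10 mod 29 = 22
LHS = RHS

Yes, on the curve


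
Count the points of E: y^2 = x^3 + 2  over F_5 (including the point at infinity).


For each x in F_5, count y with y^2 = x^3 + 0 x + 2 mod 5:
  x = 2: RHS = 0, y in [0]  -> 1 point(s)
  x = 3: RHS = 4, y in [2, 3]  -> 2 point(s)
  x = 4: RHS = 1, y in [1, 4]  -> 2 point(s)
Affine points: 5. Add the point at infinity: total = 6.

#E(F_5) = 6


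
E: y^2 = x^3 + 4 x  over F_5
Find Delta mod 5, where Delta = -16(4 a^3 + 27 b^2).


4 a^3 + 27 b^2 = 4*4^3 + 27*0^2 = 256 + 0 = 256
Delta = -16 * (256) = -4096
Delta mod 5 = 4

Delta = 4 (mod 5)


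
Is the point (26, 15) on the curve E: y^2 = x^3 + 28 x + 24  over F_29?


Check whether y^2 = x^3 + 28 x + 24 (mod 29) for (x, y) = (26, 15).
LHS: y^2 = 15^2 mod 29 = 22
RHS: x^3 + 28 x + 24 = 26^3 + 28*26 + 24 mod 29 = 0
LHS != RHS

No, not on the curve


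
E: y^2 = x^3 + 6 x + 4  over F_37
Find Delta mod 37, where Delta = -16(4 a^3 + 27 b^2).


4 a^3 + 27 b^2 = 4*6^3 + 27*4^2 = 864 + 432 = 1296
Delta = -16 * (1296) = -20736
Delta mod 37 = 21

Delta = 21 (mod 37)


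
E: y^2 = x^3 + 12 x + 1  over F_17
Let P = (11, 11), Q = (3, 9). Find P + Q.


P != Q, so use the chord formula.
s = (y2 - y1) / (x2 - x1) = (15) / (9) mod 17 = 13
x3 = s^2 - x1 - x2 mod 17 = 13^2 - 11 - 3 = 2
y3 = s (x1 - x3) - y1 mod 17 = 13 * (11 - 2) - 11 = 4

P + Q = (2, 4)


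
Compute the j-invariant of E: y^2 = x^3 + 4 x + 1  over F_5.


Delta = -16(4 a^3 + 27 b^2) mod 5 = 2
-1728 * (4 a)^3 = -1728 * (4*4)^3 mod 5 = 2
j = 2 * 2^(-1) mod 5 = 1

j = 1 (mod 5)


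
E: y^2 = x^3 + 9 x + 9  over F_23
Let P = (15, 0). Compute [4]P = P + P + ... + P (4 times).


k = 4 = 100_2 (binary, LSB first: 001)
Double-and-add from P = (15, 0):
  bit 0 = 0: acc unchanged = O
  bit 1 = 0: acc unchanged = O
  bit 2 = 1: acc = O + O = O

4P = O


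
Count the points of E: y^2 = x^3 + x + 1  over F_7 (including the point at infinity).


For each x in F_7, count y with y^2 = x^3 + 1 x + 1 mod 7:
  x = 0: RHS = 1, y in [1, 6]  -> 2 point(s)
  x = 2: RHS = 4, y in [2, 5]  -> 2 point(s)
Affine points: 4. Add the point at infinity: total = 5.

#E(F_7) = 5


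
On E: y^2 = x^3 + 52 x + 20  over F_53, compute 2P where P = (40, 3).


Doubling: s = (3 x1^2 + a) / (2 y1)
s = (3*40^2 + 52) / (2*3) mod 53 = 49
x3 = s^2 - 2 x1 mod 53 = 49^2 - 2*40 = 42
y3 = s (x1 - x3) - y1 mod 53 = 49 * (40 - 42) - 3 = 5

2P = (42, 5)


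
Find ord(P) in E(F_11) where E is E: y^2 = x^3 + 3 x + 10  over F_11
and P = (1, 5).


Compute successive multiples of P until we hit O:
  1P = (1, 5)
  2P = (1, 6)
  3P = O

ord(P) = 3


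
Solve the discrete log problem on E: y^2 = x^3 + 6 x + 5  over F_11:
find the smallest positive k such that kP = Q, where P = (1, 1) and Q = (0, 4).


Enumerate multiples of P until we hit Q = (0, 4):
  1P = (1, 1)
  2P = (10, 8)
  3P = (4, 4)
  4P = (7, 4)
  5P = (6, 2)
  6P = (8, 2)
  7P = (0, 7)
  8P = (2, 5)
  9P = (2, 6)
  10P = (0, 4)
Match found at i = 10.

k = 10


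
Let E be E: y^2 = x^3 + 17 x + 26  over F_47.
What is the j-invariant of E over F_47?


Delta = -16(4 a^3 + 27 b^2) mod 47 = 24
-1728 * (4 a)^3 = -1728 * (4*17)^3 mod 47 = 22
j = 22 * 24^(-1) mod 47 = 44

j = 44 (mod 47)


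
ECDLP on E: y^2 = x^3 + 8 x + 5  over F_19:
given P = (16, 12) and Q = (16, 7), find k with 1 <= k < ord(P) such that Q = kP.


Enumerate multiples of P until we hit Q = (16, 7):
  1P = (16, 12)
  2P = (17, 0)
  3P = (16, 7)
Match found at i = 3.

k = 3


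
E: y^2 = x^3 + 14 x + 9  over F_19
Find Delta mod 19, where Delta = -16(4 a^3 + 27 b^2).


4 a^3 + 27 b^2 = 4*14^3 + 27*9^2 = 10976 + 2187 = 13163
Delta = -16 * (13163) = -210608
Delta mod 19 = 7

Delta = 7 (mod 19)


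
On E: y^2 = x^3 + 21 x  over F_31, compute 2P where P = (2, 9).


k = 2 = 10_2 (binary, LSB first: 01)
Double-and-add from P = (2, 9):
  bit 0 = 0: acc unchanged = O
  bit 1 = 1: acc = O + (14, 0) = (14, 0)

2P = (14, 0)


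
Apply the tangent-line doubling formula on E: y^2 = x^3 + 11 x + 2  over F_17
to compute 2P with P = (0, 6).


Doubling: s = (3 x1^2 + a) / (2 y1)
s = (3*0^2 + 11) / (2*6) mod 17 = 8
x3 = s^2 - 2 x1 mod 17 = 8^2 - 2*0 = 13
y3 = s (x1 - x3) - y1 mod 17 = 8 * (0 - 13) - 6 = 9

2P = (13, 9)


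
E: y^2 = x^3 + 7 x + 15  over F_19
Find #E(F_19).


For each x in F_19, count y with y^2 = x^3 + 7 x + 15 mod 19:
  x = 1: RHS = 4, y in [2, 17]  -> 2 point(s)
  x = 3: RHS = 6, y in [5, 14]  -> 2 point(s)
  x = 5: RHS = 4, y in [2, 17]  -> 2 point(s)
  x = 6: RHS = 7, y in [8, 11]  -> 2 point(s)
  x = 9: RHS = 9, y in [3, 16]  -> 2 point(s)
  x = 11: RHS = 17, y in [6, 13]  -> 2 point(s)
  x = 13: RHS = 4, y in [2, 17]  -> 2 point(s)
  x = 14: RHS = 7, y in [8, 11]  -> 2 point(s)
  x = 16: RHS = 5, y in [9, 10]  -> 2 point(s)
  x = 18: RHS = 7, y in [8, 11]  -> 2 point(s)
Affine points: 20. Add the point at infinity: total = 21.

#E(F_19) = 21


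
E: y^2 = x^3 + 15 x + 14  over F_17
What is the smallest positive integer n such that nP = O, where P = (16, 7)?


Compute successive multiples of P until we hit O:
  1P = (16, 7)
  2P = (4, 6)
  3P = (12, 16)
  4P = (10, 5)
  5P = (10, 12)
  6P = (12, 1)
  7P = (4, 11)
  8P = (16, 10)
  ... (continuing to 9P)
  9P = O

ord(P) = 9


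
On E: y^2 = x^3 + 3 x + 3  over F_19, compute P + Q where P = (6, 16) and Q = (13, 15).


P != Q, so use the chord formula.
s = (y2 - y1) / (x2 - x1) = (18) / (7) mod 19 = 8
x3 = s^2 - x1 - x2 mod 19 = 8^2 - 6 - 13 = 7
y3 = s (x1 - x3) - y1 mod 19 = 8 * (6 - 7) - 16 = 14

P + Q = (7, 14)


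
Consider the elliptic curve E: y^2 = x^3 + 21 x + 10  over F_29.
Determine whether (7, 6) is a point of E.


Check whether y^2 = x^3 + 21 x + 10 (mod 29) for (x, y) = (7, 6).
LHS: y^2 = 6^2 mod 29 = 7
RHS: x^3 + 21 x + 10 = 7^3 + 21*7 + 10 mod 29 = 7
LHS = RHS

Yes, on the curve


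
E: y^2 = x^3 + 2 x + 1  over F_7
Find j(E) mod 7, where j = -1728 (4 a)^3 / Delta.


Delta = -16(4 a^3 + 27 b^2) mod 7 = 1
-1728 * (4 a)^3 = -1728 * (4*2)^3 mod 7 = 1
j = 1 * 1^(-1) mod 7 = 1

j = 1 (mod 7)


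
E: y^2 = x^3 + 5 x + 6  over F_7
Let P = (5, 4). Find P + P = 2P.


Doubling: s = (3 x1^2 + a) / (2 y1)
s = (3*5^2 + 5) / (2*4) mod 7 = 3
x3 = s^2 - 2 x1 mod 7 = 3^2 - 2*5 = 6
y3 = s (x1 - x3) - y1 mod 7 = 3 * (5 - 6) - 4 = 0

2P = (6, 0)


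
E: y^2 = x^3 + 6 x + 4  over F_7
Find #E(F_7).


For each x in F_7, count y with y^2 = x^3 + 6 x + 4 mod 7:
  x = 0: RHS = 4, y in [2, 5]  -> 2 point(s)
  x = 1: RHS = 4, y in [2, 5]  -> 2 point(s)
  x = 3: RHS = 0, y in [0]  -> 1 point(s)
  x = 4: RHS = 1, y in [1, 6]  -> 2 point(s)
  x = 6: RHS = 4, y in [2, 5]  -> 2 point(s)
Affine points: 9. Add the point at infinity: total = 10.

#E(F_7) = 10


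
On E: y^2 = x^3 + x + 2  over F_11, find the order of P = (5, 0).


Compute successive multiples of P until we hit O:
  1P = (5, 0)
  2P = O

ord(P) = 2


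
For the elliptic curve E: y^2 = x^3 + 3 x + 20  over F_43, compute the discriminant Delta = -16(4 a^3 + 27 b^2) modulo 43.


4 a^3 + 27 b^2 = 4*3^3 + 27*20^2 = 108 + 10800 = 10908
Delta = -16 * (10908) = -174528
Delta mod 43 = 9

Delta = 9 (mod 43)


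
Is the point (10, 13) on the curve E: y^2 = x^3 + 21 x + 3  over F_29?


Check whether y^2 = x^3 + 21 x + 3 (mod 29) for (x, y) = (10, 13).
LHS: y^2 = 13^2 mod 29 = 24
RHS: x^3 + 21 x + 3 = 10^3 + 21*10 + 3 mod 29 = 24
LHS = RHS

Yes, on the curve


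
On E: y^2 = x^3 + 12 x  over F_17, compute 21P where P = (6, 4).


k = 21 = 10101_2 (binary, LSB first: 10101)
Double-and-add from P = (6, 4):
  bit 0 = 1: acc = O + (6, 4) = (6, 4)
  bit 1 = 0: acc unchanged = (6, 4)
  bit 2 = 1: acc = (6, 4) + (16, 15) = (11, 16)
  bit 3 = 0: acc unchanged = (11, 16)
  bit 4 = 1: acc = (11, 16) + (8, 9) = (11, 1)

21P = (11, 1)


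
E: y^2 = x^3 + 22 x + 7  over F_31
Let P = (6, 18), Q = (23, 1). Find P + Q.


P != Q, so use the chord formula.
s = (y2 - y1) / (x2 - x1) = (14) / (17) mod 31 = 30
x3 = s^2 - x1 - x2 mod 31 = 30^2 - 6 - 23 = 3
y3 = s (x1 - x3) - y1 mod 31 = 30 * (6 - 3) - 18 = 10

P + Q = (3, 10)


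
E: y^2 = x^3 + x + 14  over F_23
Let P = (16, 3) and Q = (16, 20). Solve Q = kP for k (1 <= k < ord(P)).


Enumerate multiples of P until we hit Q = (16, 20):
  1P = (16, 3)
  2P = (4, 17)
  3P = (5, 11)
  4P = (5, 12)
  5P = (4, 6)
  6P = (16, 20)
Match found at i = 6.

k = 6


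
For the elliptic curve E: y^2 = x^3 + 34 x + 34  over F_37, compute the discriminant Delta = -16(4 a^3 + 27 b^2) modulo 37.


4 a^3 + 27 b^2 = 4*34^3 + 27*34^2 = 157216 + 31212 = 188428
Delta = -16 * (188428) = -3014848
Delta mod 37 = 23

Delta = 23 (mod 37)


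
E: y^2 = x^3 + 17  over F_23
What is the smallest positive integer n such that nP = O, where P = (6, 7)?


Compute successive multiples of P until we hit O:
  1P = (6, 7)
  2P = (17, 10)
  3P = (13, 12)
  4P = (20, 6)
  5P = (22, 4)
  6P = (21, 3)
  7P = (2, 18)
  8P = (1, 8)
  ... (continuing to 24P)
  24P = O

ord(P) = 24


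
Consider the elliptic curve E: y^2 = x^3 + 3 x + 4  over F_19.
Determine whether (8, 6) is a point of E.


Check whether y^2 = x^3 + 3 x + 4 (mod 19) for (x, y) = (8, 6).
LHS: y^2 = 6^2 mod 19 = 17
RHS: x^3 + 3 x + 4 = 8^3 + 3*8 + 4 mod 19 = 8
LHS != RHS

No, not on the curve


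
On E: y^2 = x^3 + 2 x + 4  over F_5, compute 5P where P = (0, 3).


k = 5 = 101_2 (binary, LSB first: 101)
Double-and-add from P = (0, 3):
  bit 0 = 1: acc = O + (0, 3) = (0, 3)
  bit 1 = 0: acc unchanged = (0, 3)
  bit 2 = 1: acc = (0, 3) + (2, 1) = (4, 1)

5P = (4, 1)


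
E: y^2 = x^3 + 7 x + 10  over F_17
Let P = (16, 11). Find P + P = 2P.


Doubling: s = (3 x1^2 + a) / (2 y1)
s = (3*16^2 + 7) / (2*11) mod 17 = 2
x3 = s^2 - 2 x1 mod 17 = 2^2 - 2*16 = 6
y3 = s (x1 - x3) - y1 mod 17 = 2 * (16 - 6) - 11 = 9

2P = (6, 9)


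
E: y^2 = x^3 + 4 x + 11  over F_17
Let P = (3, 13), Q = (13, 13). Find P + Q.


P != Q, so use the chord formula.
s = (y2 - y1) / (x2 - x1) = (0) / (10) mod 17 = 0
x3 = s^2 - x1 - x2 mod 17 = 0^2 - 3 - 13 = 1
y3 = s (x1 - x3) - y1 mod 17 = 0 * (3 - 1) - 13 = 4

P + Q = (1, 4)


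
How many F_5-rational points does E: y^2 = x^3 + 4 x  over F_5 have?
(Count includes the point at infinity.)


For each x in F_5, count y with y^2 = x^3 + 4 x + 0 mod 5:
  x = 0: RHS = 0, y in [0]  -> 1 point(s)
  x = 1: RHS = 0, y in [0]  -> 1 point(s)
  x = 2: RHS = 1, y in [1, 4]  -> 2 point(s)
  x = 3: RHS = 4, y in [2, 3]  -> 2 point(s)
  x = 4: RHS = 0, y in [0]  -> 1 point(s)
Affine points: 7. Add the point at infinity: total = 8.

#E(F_5) = 8


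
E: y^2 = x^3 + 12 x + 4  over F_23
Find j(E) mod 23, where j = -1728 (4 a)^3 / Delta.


Delta = -16(4 a^3 + 27 b^2) mod 23 = 3
-1728 * (4 a)^3 = -1728 * (4*12)^3 mod 23 = 22
j = 22 * 3^(-1) mod 23 = 15

j = 15 (mod 23)


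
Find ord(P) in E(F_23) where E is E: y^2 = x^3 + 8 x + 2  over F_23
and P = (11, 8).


Compute successive multiples of P until we hit O:
  1P = (11, 8)
  2P = (4, 12)
  3P = (21, 1)
  4P = (0, 5)
  5P = (2, 7)
  6P = (12, 20)
  7P = (6, 6)
  8P = (8, 7)
  ... (continuing to 29P)
  29P = O

ord(P) = 29


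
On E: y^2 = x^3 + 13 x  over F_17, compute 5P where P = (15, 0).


k = 5 = 101_2 (binary, LSB first: 101)
Double-and-add from P = (15, 0):
  bit 0 = 1: acc = O + (15, 0) = (15, 0)
  bit 1 = 0: acc unchanged = (15, 0)
  bit 2 = 1: acc = (15, 0) + O = (15, 0)

5P = (15, 0)


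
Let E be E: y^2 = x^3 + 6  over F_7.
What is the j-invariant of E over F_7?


Delta = -16(4 a^3 + 27 b^2) mod 7 = 2
-1728 * (4 a)^3 = -1728 * (4*0)^3 mod 7 = 0
j = 0 * 2^(-1) mod 7 = 0

j = 0 (mod 7)


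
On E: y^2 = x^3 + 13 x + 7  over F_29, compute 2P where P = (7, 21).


Doubling: s = (3 x1^2 + a) / (2 y1)
s = (3*7^2 + 13) / (2*21) mod 29 = 19
x3 = s^2 - 2 x1 mod 29 = 19^2 - 2*7 = 28
y3 = s (x1 - x3) - y1 mod 29 = 19 * (7 - 28) - 21 = 15

2P = (28, 15)


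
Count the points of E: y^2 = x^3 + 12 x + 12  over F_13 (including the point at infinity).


For each x in F_13, count y with y^2 = x^3 + 12 x + 12 mod 13:
  x = 0: RHS = 12, y in [5, 8]  -> 2 point(s)
  x = 1: RHS = 12, y in [5, 8]  -> 2 point(s)
  x = 3: RHS = 10, y in [6, 7]  -> 2 point(s)
  x = 6: RHS = 1, y in [1, 12]  -> 2 point(s)
  x = 7: RHS = 10, y in [6, 7]  -> 2 point(s)
  x = 8: RHS = 9, y in [3, 10]  -> 2 point(s)
  x = 9: RHS = 4, y in [2, 11]  -> 2 point(s)
  x = 10: RHS = 1, y in [1, 12]  -> 2 point(s)
  x = 12: RHS = 12, y in [5, 8]  -> 2 point(s)
Affine points: 18. Add the point at infinity: total = 19.

#E(F_13) = 19


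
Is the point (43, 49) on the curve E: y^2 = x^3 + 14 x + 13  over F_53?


Check whether y^2 = x^3 + 14 x + 13 (mod 53) for (x, y) = (43, 49).
LHS: y^2 = 49^2 mod 53 = 16
RHS: x^3 + 14 x + 13 = 43^3 + 14*43 + 13 mod 53 = 39
LHS != RHS

No, not on the curve


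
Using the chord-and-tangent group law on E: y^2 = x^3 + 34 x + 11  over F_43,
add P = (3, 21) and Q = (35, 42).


P != Q, so use the chord formula.
s = (y2 - y1) / (x2 - x1) = (21) / (32) mod 43 = 2
x3 = s^2 - x1 - x2 mod 43 = 2^2 - 3 - 35 = 9
y3 = s (x1 - x3) - y1 mod 43 = 2 * (3 - 9) - 21 = 10

P + Q = (9, 10)


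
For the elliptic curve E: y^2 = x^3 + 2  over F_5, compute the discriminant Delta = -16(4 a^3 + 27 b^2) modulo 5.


4 a^3 + 27 b^2 = 4*0^3 + 27*2^2 = 0 + 108 = 108
Delta = -16 * (108) = -1728
Delta mod 5 = 2

Delta = 2 (mod 5)


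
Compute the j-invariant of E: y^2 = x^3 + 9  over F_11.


Delta = -16(4 a^3 + 27 b^2) mod 11 = 10
-1728 * (4 a)^3 = -1728 * (4*0)^3 mod 11 = 0
j = 0 * 10^(-1) mod 11 = 0

j = 0 (mod 11)


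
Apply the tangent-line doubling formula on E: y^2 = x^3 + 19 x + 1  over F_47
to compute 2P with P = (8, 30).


Doubling: s = (3 x1^2 + a) / (2 y1)
s = (3*8^2 + 19) / (2*30) mod 47 = 9
x3 = s^2 - 2 x1 mod 47 = 9^2 - 2*8 = 18
y3 = s (x1 - x3) - y1 mod 47 = 9 * (8 - 18) - 30 = 21

2P = (18, 21)


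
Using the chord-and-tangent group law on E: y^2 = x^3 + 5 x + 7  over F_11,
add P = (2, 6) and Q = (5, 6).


P != Q, so use the chord formula.
s = (y2 - y1) / (x2 - x1) = (0) / (3) mod 11 = 0
x3 = s^2 - x1 - x2 mod 11 = 0^2 - 2 - 5 = 4
y3 = s (x1 - x3) - y1 mod 11 = 0 * (2 - 4) - 6 = 5

P + Q = (4, 5)
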